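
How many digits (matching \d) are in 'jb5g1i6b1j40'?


\d matches any digit 0-9.
Scanning 'jb5g1i6b1j40':
  pos 2: '5' -> DIGIT
  pos 4: '1' -> DIGIT
  pos 6: '6' -> DIGIT
  pos 8: '1' -> DIGIT
  pos 10: '4' -> DIGIT
  pos 11: '0' -> DIGIT
Digits found: ['5', '1', '6', '1', '4', '0']
Total: 6

6


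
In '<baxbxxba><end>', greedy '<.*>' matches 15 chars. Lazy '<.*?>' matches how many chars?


Greedy '<.*>' tries to match as MUCH as possible.
Lazy '<.*?>' tries to match as LITTLE as possible.

String: '<baxbxxba><end>'
Greedy '<.*>' starts at first '<' and extends to the LAST '>': '<baxbxxba><end>' (15 chars)
Lazy '<.*?>' starts at first '<' and stops at the FIRST '>': '<baxbxxba>' (10 chars)

10


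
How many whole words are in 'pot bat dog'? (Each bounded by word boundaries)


Word boundaries (\b) mark the start/end of each word.
Text: 'pot bat dog'
Splitting by whitespace:
  Word 1: 'pot'
  Word 2: 'bat'
  Word 3: 'dog'
Total whole words: 3

3


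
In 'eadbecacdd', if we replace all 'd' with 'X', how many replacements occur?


re.sub('d', 'X', text) replaces every occurrence of 'd' with 'X'.
Text: 'eadbecacdd'
Scanning for 'd':
  pos 2: 'd' -> replacement #1
  pos 8: 'd' -> replacement #2
  pos 9: 'd' -> replacement #3
Total replacements: 3

3


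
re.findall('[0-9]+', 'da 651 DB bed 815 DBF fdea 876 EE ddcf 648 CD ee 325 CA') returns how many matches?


Pattern '[0-9]+' finds one or more digits.
Text: 'da 651 DB bed 815 DBF fdea 876 EE ddcf 648 CD ee 325 CA'
Scanning for matches:
  Match 1: '651'
  Match 2: '815'
  Match 3: '876'
  Match 4: '648'
  Match 5: '325'
Total matches: 5

5


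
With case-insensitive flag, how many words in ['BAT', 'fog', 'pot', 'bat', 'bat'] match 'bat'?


Case-insensitive matching: compare each word's lowercase form to 'bat'.
  'BAT' -> lower='bat' -> MATCH
  'fog' -> lower='fog' -> no
  'pot' -> lower='pot' -> no
  'bat' -> lower='bat' -> MATCH
  'bat' -> lower='bat' -> MATCH
Matches: ['BAT', 'bat', 'bat']
Count: 3

3


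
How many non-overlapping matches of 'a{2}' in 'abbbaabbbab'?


Pattern 'a{2}' matches exactly 2 consecutive a's (greedy, non-overlapping).
String: 'abbbaabbbab'
Scanning for runs of a's:
  Run at pos 0: 'a' (length 1) -> 0 match(es)
  Run at pos 4: 'aa' (length 2) -> 1 match(es)
  Run at pos 9: 'a' (length 1) -> 0 match(es)
Matches found: ['aa']
Total: 1

1


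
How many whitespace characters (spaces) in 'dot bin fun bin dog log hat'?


\s matches whitespace characters (spaces, tabs, etc.).
Text: 'dot bin fun bin dog log hat'
This text has 7 words separated by spaces.
Number of spaces = number of words - 1 = 7 - 1 = 6

6


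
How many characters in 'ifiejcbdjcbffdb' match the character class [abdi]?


Character class [abdi] matches any of: {a, b, d, i}
Scanning string 'ifiejcbdjcbffdb' character by character:
  pos 0: 'i' -> MATCH
  pos 1: 'f' -> no
  pos 2: 'i' -> MATCH
  pos 3: 'e' -> no
  pos 4: 'j' -> no
  pos 5: 'c' -> no
  pos 6: 'b' -> MATCH
  pos 7: 'd' -> MATCH
  pos 8: 'j' -> no
  pos 9: 'c' -> no
  pos 10: 'b' -> MATCH
  pos 11: 'f' -> no
  pos 12: 'f' -> no
  pos 13: 'd' -> MATCH
  pos 14: 'b' -> MATCH
Total matches: 7

7


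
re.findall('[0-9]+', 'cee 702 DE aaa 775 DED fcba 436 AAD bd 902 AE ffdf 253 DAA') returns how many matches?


Pattern '[0-9]+' finds one or more digits.
Text: 'cee 702 DE aaa 775 DED fcba 436 AAD bd 902 AE ffdf 253 DAA'
Scanning for matches:
  Match 1: '702'
  Match 2: '775'
  Match 3: '436'
  Match 4: '902'
  Match 5: '253'
Total matches: 5

5


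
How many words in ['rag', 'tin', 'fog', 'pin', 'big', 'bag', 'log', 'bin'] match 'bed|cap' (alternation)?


Alternation 'bed|cap' matches either 'bed' or 'cap'.
Checking each word:
  'rag' -> no
  'tin' -> no
  'fog' -> no
  'pin' -> no
  'big' -> no
  'bag' -> no
  'log' -> no
  'bin' -> no
Matches: []
Count: 0

0


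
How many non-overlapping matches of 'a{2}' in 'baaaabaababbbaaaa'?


Pattern 'a{2}' matches exactly 2 consecutive a's (greedy, non-overlapping).
String: 'baaaabaababbbaaaa'
Scanning for runs of a's:
  Run at pos 1: 'aaaa' (length 4) -> 2 match(es)
  Run at pos 6: 'aa' (length 2) -> 1 match(es)
  Run at pos 9: 'a' (length 1) -> 0 match(es)
  Run at pos 13: 'aaaa' (length 4) -> 2 match(es)
Matches found: ['aa', 'aa', 'aa', 'aa', 'aa']
Total: 5

5


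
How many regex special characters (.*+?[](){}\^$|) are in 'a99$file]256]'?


Regex special characters are: . * + ? [ ] ( ) { } \ ^ $ |
Scanning 'a99$file]256]':
  pos 3: '$' -> SPECIAL
  pos 8: ']' -> SPECIAL
  pos 12: ']' -> SPECIAL
Special chars found: ['$', ']', ']']
Total: 3

3


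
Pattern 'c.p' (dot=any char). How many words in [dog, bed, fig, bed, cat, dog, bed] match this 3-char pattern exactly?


Pattern 'c.p' means: starts with 'c', any single char, ends with 'p'.
Checking each word (must be exactly 3 chars):
  'dog' (len=3): no
  'bed' (len=3): no
  'fig' (len=3): no
  'bed' (len=3): no
  'cat' (len=3): no
  'dog' (len=3): no
  'bed' (len=3): no
Matching words: []
Total: 0

0


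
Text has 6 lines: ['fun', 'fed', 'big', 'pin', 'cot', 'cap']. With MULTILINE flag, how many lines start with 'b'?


With MULTILINE flag, ^ matches the start of each line.
Lines: ['fun', 'fed', 'big', 'pin', 'cot', 'cap']
Checking which lines start with 'b':
  Line 1: 'fun' -> no
  Line 2: 'fed' -> no
  Line 3: 'big' -> MATCH
  Line 4: 'pin' -> no
  Line 5: 'cot' -> no
  Line 6: 'cap' -> no
Matching lines: ['big']
Count: 1

1


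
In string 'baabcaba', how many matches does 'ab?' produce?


Pattern 'ab?' matches 'a' optionally followed by 'b'.
String: 'baabcaba'
Scanning left to right for 'a' then checking next char:
  Match 1: 'a' (a not followed by b)
  Match 2: 'ab' (a followed by b)
  Match 3: 'ab' (a followed by b)
  Match 4: 'a' (a not followed by b)
Total matches: 4

4


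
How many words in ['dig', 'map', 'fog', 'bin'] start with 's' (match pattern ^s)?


Pattern ^s anchors to start of word. Check which words begin with 's':
  'dig' -> no
  'map' -> no
  'fog' -> no
  'bin' -> no
Matching words: []
Count: 0

0


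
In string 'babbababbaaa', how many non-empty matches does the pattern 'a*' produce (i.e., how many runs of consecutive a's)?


Pattern 'a*' matches zero or more a's. We want non-empty runs of consecutive a's.
String: 'babbababbaaa'
Walking through the string to find runs of a's:
  Run 1: positions 1-1 -> 'a'
  Run 2: positions 4-4 -> 'a'
  Run 3: positions 6-6 -> 'a'
  Run 4: positions 9-11 -> 'aaa'
Non-empty runs found: ['a', 'a', 'a', 'aaa']
Count: 4

4


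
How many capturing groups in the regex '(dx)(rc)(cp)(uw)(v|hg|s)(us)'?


To count capturing groups, count each '(' that starts a group.
Pattern: '(dx)(rc)(cp)(uw)(v|hg|s)(us)'
Walking through the pattern:
  Position 0: '(' -> group #1
  Position 4: '(' -> group #2
  Position 8: '(' -> group #3
  Position 12: '(' -> group #4
  Position 16: '(' -> group #5
  Position 24: '(' -> group #6
Total capturing groups: 6

6


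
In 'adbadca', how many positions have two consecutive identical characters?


Looking for consecutive identical characters in 'adbadca':
  pos 0-1: 'a' vs 'd' -> different
  pos 1-2: 'd' vs 'b' -> different
  pos 2-3: 'b' vs 'a' -> different
  pos 3-4: 'a' vs 'd' -> different
  pos 4-5: 'd' vs 'c' -> different
  pos 5-6: 'c' vs 'a' -> different
Consecutive identical pairs: []
Count: 0

0


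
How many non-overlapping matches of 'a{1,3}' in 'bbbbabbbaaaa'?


Pattern 'a{1,3}' matches between 1 and 3 consecutive a's (greedy).
String: 'bbbbabbbaaaa'
Finding runs of a's and applying greedy matching:
  Run at pos 4: 'a' (length 1)
  Run at pos 8: 'aaaa' (length 4)
Matches: ['a', 'aaa', 'a']
Count: 3

3


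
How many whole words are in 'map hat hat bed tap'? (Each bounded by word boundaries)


Word boundaries (\b) mark the start/end of each word.
Text: 'map hat hat bed tap'
Splitting by whitespace:
  Word 1: 'map'
  Word 2: 'hat'
  Word 3: 'hat'
  Word 4: 'bed'
  Word 5: 'tap'
Total whole words: 5

5


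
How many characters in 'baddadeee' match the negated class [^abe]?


Negated class [^abe] matches any char NOT in {a, b, e}
Scanning 'baddadeee':
  pos 0: 'b' -> no (excluded)
  pos 1: 'a' -> no (excluded)
  pos 2: 'd' -> MATCH
  pos 3: 'd' -> MATCH
  pos 4: 'a' -> no (excluded)
  pos 5: 'd' -> MATCH
  pos 6: 'e' -> no (excluded)
  pos 7: 'e' -> no (excluded)
  pos 8: 'e' -> no (excluded)
Total matches: 3

3


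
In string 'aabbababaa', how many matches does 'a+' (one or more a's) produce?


Pattern 'a+' matches one or more consecutive a's.
String: 'aabbababaa'
Scanning for runs of a:
  Match 1: 'aa' (length 2)
  Match 2: 'a' (length 1)
  Match 3: 'a' (length 1)
  Match 4: 'aa' (length 2)
Total matches: 4

4


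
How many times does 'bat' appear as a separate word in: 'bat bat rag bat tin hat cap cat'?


Scanning each word for exact match 'bat':
  Word 1: 'bat' -> MATCH
  Word 2: 'bat' -> MATCH
  Word 3: 'rag' -> no
  Word 4: 'bat' -> MATCH
  Word 5: 'tin' -> no
  Word 6: 'hat' -> no
  Word 7: 'cap' -> no
  Word 8: 'cat' -> no
Total matches: 3

3


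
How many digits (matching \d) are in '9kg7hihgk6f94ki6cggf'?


\d matches any digit 0-9.
Scanning '9kg7hihgk6f94ki6cggf':
  pos 0: '9' -> DIGIT
  pos 3: '7' -> DIGIT
  pos 9: '6' -> DIGIT
  pos 11: '9' -> DIGIT
  pos 12: '4' -> DIGIT
  pos 15: '6' -> DIGIT
Digits found: ['9', '7', '6', '9', '4', '6']
Total: 6

6


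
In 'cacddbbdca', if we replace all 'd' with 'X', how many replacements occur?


re.sub('d', 'X', text) replaces every occurrence of 'd' with 'X'.
Text: 'cacddbbdca'
Scanning for 'd':
  pos 3: 'd' -> replacement #1
  pos 4: 'd' -> replacement #2
  pos 7: 'd' -> replacement #3
Total replacements: 3

3


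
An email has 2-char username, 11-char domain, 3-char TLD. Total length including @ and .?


An email address has format: username@domain.tld
Username length: 2
'@' character: 1
Domain length: 11
'.' character: 1
TLD length: 3
Total = 2 + 1 + 11 + 1 + 3 = 18

18


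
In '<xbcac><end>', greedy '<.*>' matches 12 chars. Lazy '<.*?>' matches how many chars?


Greedy '<.*>' tries to match as MUCH as possible.
Lazy '<.*?>' tries to match as LITTLE as possible.

String: '<xbcac><end>'
Greedy '<.*>' starts at first '<' and extends to the LAST '>': '<xbcac><end>' (12 chars)
Lazy '<.*?>' starts at first '<' and stops at the FIRST '>': '<xbcac>' (7 chars)

7


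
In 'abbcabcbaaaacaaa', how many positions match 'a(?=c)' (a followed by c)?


Lookahead 'a(?=c)' matches 'a' only when followed by 'c'.
String: 'abbcabcbaaaacaaa'
Checking each position where char is 'a':
  pos 0: 'a' -> no (next='b')
  pos 4: 'a' -> no (next='b')
  pos 8: 'a' -> no (next='a')
  pos 9: 'a' -> no (next='a')
  pos 10: 'a' -> no (next='a')
  pos 11: 'a' -> MATCH (next='c')
  pos 13: 'a' -> no (next='a')
  pos 14: 'a' -> no (next='a')
Matching positions: [11]
Count: 1

1


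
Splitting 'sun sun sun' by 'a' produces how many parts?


Splitting by 'a' breaks the string at each occurrence of the separator.
Text: 'sun sun sun'
Parts after split:
  Part 1: 'sun sun sun'
Total parts: 1

1


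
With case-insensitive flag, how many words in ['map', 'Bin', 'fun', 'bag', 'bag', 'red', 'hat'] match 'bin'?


Case-insensitive matching: compare each word's lowercase form to 'bin'.
  'map' -> lower='map' -> no
  'Bin' -> lower='bin' -> MATCH
  'fun' -> lower='fun' -> no
  'bag' -> lower='bag' -> no
  'bag' -> lower='bag' -> no
  'red' -> lower='red' -> no
  'hat' -> lower='hat' -> no
Matches: ['Bin']
Count: 1

1


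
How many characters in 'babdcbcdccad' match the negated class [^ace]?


Negated class [^ace] matches any char NOT in {a, c, e}
Scanning 'babdcbcdccad':
  pos 0: 'b' -> MATCH
  pos 1: 'a' -> no (excluded)
  pos 2: 'b' -> MATCH
  pos 3: 'd' -> MATCH
  pos 4: 'c' -> no (excluded)
  pos 5: 'b' -> MATCH
  pos 6: 'c' -> no (excluded)
  pos 7: 'd' -> MATCH
  pos 8: 'c' -> no (excluded)
  pos 9: 'c' -> no (excluded)
  pos 10: 'a' -> no (excluded)
  pos 11: 'd' -> MATCH
Total matches: 6

6


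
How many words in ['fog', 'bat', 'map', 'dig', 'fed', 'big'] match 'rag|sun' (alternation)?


Alternation 'rag|sun' matches either 'rag' or 'sun'.
Checking each word:
  'fog' -> no
  'bat' -> no
  'map' -> no
  'dig' -> no
  'fed' -> no
  'big' -> no
Matches: []
Count: 0

0


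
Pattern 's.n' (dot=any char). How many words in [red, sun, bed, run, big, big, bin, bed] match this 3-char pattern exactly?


Pattern 's.n' means: starts with 's', any single char, ends with 'n'.
Checking each word (must be exactly 3 chars):
  'red' (len=3): no
  'sun' (len=3): MATCH
  'bed' (len=3): no
  'run' (len=3): no
  'big' (len=3): no
  'big' (len=3): no
  'bin' (len=3): no
  'bed' (len=3): no
Matching words: ['sun']
Total: 1

1


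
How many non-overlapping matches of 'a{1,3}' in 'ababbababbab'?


Pattern 'a{1,3}' matches between 1 and 3 consecutive a's (greedy).
String: 'ababbababbab'
Finding runs of a's and applying greedy matching:
  Run at pos 0: 'a' (length 1)
  Run at pos 2: 'a' (length 1)
  Run at pos 5: 'a' (length 1)
  Run at pos 7: 'a' (length 1)
  Run at pos 10: 'a' (length 1)
Matches: ['a', 'a', 'a', 'a', 'a']
Count: 5

5


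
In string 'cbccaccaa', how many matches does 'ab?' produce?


Pattern 'ab?' matches 'a' optionally followed by 'b'.
String: 'cbccaccaa'
Scanning left to right for 'a' then checking next char:
  Match 1: 'a' (a not followed by b)
  Match 2: 'a' (a not followed by b)
  Match 3: 'a' (a not followed by b)
Total matches: 3

3


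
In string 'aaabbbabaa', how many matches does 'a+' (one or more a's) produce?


Pattern 'a+' matches one or more consecutive a's.
String: 'aaabbbabaa'
Scanning for runs of a:
  Match 1: 'aaa' (length 3)
  Match 2: 'a' (length 1)
  Match 3: 'aa' (length 2)
Total matches: 3

3


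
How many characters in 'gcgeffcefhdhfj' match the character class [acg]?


Character class [acg] matches any of: {a, c, g}
Scanning string 'gcgeffcefhdhfj' character by character:
  pos 0: 'g' -> MATCH
  pos 1: 'c' -> MATCH
  pos 2: 'g' -> MATCH
  pos 3: 'e' -> no
  pos 4: 'f' -> no
  pos 5: 'f' -> no
  pos 6: 'c' -> MATCH
  pos 7: 'e' -> no
  pos 8: 'f' -> no
  pos 9: 'h' -> no
  pos 10: 'd' -> no
  pos 11: 'h' -> no
  pos 12: 'f' -> no
  pos 13: 'j' -> no
Total matches: 4

4


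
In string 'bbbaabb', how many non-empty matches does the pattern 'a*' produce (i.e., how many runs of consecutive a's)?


Pattern 'a*' matches zero or more a's. We want non-empty runs of consecutive a's.
String: 'bbbaabb'
Walking through the string to find runs of a's:
  Run 1: positions 3-4 -> 'aa'
Non-empty runs found: ['aa']
Count: 1

1


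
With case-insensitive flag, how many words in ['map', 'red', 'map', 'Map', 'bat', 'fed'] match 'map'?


Case-insensitive matching: compare each word's lowercase form to 'map'.
  'map' -> lower='map' -> MATCH
  'red' -> lower='red' -> no
  'map' -> lower='map' -> MATCH
  'Map' -> lower='map' -> MATCH
  'bat' -> lower='bat' -> no
  'fed' -> lower='fed' -> no
Matches: ['map', 'map', 'Map']
Count: 3

3


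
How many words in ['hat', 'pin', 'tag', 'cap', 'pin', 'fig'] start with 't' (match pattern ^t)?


Pattern ^t anchors to start of word. Check which words begin with 't':
  'hat' -> no
  'pin' -> no
  'tag' -> MATCH (starts with 't')
  'cap' -> no
  'pin' -> no
  'fig' -> no
Matching words: ['tag']
Count: 1

1


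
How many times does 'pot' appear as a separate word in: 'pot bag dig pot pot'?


Scanning each word for exact match 'pot':
  Word 1: 'pot' -> MATCH
  Word 2: 'bag' -> no
  Word 3: 'dig' -> no
  Word 4: 'pot' -> MATCH
  Word 5: 'pot' -> MATCH
Total matches: 3

3


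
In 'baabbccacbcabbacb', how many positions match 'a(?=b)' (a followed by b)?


Lookahead 'a(?=b)' matches 'a' only when followed by 'b'.
String: 'baabbccacbcabbacb'
Checking each position where char is 'a':
  pos 1: 'a' -> no (next='a')
  pos 2: 'a' -> MATCH (next='b')
  pos 7: 'a' -> no (next='c')
  pos 11: 'a' -> MATCH (next='b')
  pos 14: 'a' -> no (next='c')
Matching positions: [2, 11]
Count: 2

2


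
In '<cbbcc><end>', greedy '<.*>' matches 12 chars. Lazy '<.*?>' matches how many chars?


Greedy '<.*>' tries to match as MUCH as possible.
Lazy '<.*?>' tries to match as LITTLE as possible.

String: '<cbbcc><end>'
Greedy '<.*>' starts at first '<' and extends to the LAST '>': '<cbbcc><end>' (12 chars)
Lazy '<.*?>' starts at first '<' and stops at the FIRST '>': '<cbbcc>' (7 chars)

7


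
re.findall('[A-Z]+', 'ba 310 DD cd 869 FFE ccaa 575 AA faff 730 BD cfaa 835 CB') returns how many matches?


Pattern '[A-Z]+' finds one or more uppercase letters.
Text: 'ba 310 DD cd 869 FFE ccaa 575 AA faff 730 BD cfaa 835 CB'
Scanning for matches:
  Match 1: 'DD'
  Match 2: 'FFE'
  Match 3: 'AA'
  Match 4: 'BD'
  Match 5: 'CB'
Total matches: 5

5


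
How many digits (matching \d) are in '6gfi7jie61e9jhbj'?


\d matches any digit 0-9.
Scanning '6gfi7jie61e9jhbj':
  pos 0: '6' -> DIGIT
  pos 4: '7' -> DIGIT
  pos 8: '6' -> DIGIT
  pos 9: '1' -> DIGIT
  pos 11: '9' -> DIGIT
Digits found: ['6', '7', '6', '1', '9']
Total: 5

5


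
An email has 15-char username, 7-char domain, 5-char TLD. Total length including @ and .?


An email address has format: username@domain.tld
Username length: 15
'@' character: 1
Domain length: 7
'.' character: 1
TLD length: 5
Total = 15 + 1 + 7 + 1 + 5 = 29

29


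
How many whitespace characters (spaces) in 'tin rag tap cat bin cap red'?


\s matches whitespace characters (spaces, tabs, etc.).
Text: 'tin rag tap cat bin cap red'
This text has 7 words separated by spaces.
Number of spaces = number of words - 1 = 7 - 1 = 6

6


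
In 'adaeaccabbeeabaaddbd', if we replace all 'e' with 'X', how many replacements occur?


re.sub('e', 'X', text) replaces every occurrence of 'e' with 'X'.
Text: 'adaeaccabbeeabaaddbd'
Scanning for 'e':
  pos 3: 'e' -> replacement #1
  pos 10: 'e' -> replacement #2
  pos 11: 'e' -> replacement #3
Total replacements: 3

3


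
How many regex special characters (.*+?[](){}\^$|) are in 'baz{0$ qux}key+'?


Regex special characters are: . * + ? [ ] ( ) { } \ ^ $ |
Scanning 'baz{0$ qux}key+':
  pos 3: '{' -> SPECIAL
  pos 5: '$' -> SPECIAL
  pos 10: '}' -> SPECIAL
  pos 14: '+' -> SPECIAL
Special chars found: ['{', '$', '}', '+']
Total: 4

4


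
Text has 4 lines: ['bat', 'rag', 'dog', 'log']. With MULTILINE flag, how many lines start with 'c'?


With MULTILINE flag, ^ matches the start of each line.
Lines: ['bat', 'rag', 'dog', 'log']
Checking which lines start with 'c':
  Line 1: 'bat' -> no
  Line 2: 'rag' -> no
  Line 3: 'dog' -> no
  Line 4: 'log' -> no
Matching lines: []
Count: 0

0


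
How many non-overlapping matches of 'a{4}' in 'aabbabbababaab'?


Pattern 'a{4}' matches exactly 4 consecutive a's (greedy, non-overlapping).
String: 'aabbabbababaab'
Scanning for runs of a's:
  Run at pos 0: 'aa' (length 2) -> 0 match(es)
  Run at pos 4: 'a' (length 1) -> 0 match(es)
  Run at pos 7: 'a' (length 1) -> 0 match(es)
  Run at pos 9: 'a' (length 1) -> 0 match(es)
  Run at pos 11: 'aa' (length 2) -> 0 match(es)
Matches found: []
Total: 0

0


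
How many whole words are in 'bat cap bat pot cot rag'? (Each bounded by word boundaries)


Word boundaries (\b) mark the start/end of each word.
Text: 'bat cap bat pot cot rag'
Splitting by whitespace:
  Word 1: 'bat'
  Word 2: 'cap'
  Word 3: 'bat'
  Word 4: 'pot'
  Word 5: 'cot'
  Word 6: 'rag'
Total whole words: 6

6


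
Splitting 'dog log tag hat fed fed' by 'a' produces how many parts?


Splitting by 'a' breaks the string at each occurrence of the separator.
Text: 'dog log tag hat fed fed'
Parts after split:
  Part 1: 'dog log t'
  Part 2: 'g h'
  Part 3: 't fed fed'
Total parts: 3

3


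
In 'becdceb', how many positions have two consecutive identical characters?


Looking for consecutive identical characters in 'becdceb':
  pos 0-1: 'b' vs 'e' -> different
  pos 1-2: 'e' vs 'c' -> different
  pos 2-3: 'c' vs 'd' -> different
  pos 3-4: 'd' vs 'c' -> different
  pos 4-5: 'c' vs 'e' -> different
  pos 5-6: 'e' vs 'b' -> different
Consecutive identical pairs: []
Count: 0

0


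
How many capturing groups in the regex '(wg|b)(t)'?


To count capturing groups, count each '(' that starts a group.
Pattern: '(wg|b)(t)'
Walking through the pattern:
  Position 0: '(' -> group #1
  Position 6: '(' -> group #2
Total capturing groups: 2

2


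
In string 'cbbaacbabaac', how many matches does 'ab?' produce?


Pattern 'ab?' matches 'a' optionally followed by 'b'.
String: 'cbbaacbabaac'
Scanning left to right for 'a' then checking next char:
  Match 1: 'a' (a not followed by b)
  Match 2: 'a' (a not followed by b)
  Match 3: 'ab' (a followed by b)
  Match 4: 'a' (a not followed by b)
  Match 5: 'a' (a not followed by b)
Total matches: 5

5


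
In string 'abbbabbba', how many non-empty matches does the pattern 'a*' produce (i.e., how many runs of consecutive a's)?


Pattern 'a*' matches zero or more a's. We want non-empty runs of consecutive a's.
String: 'abbbabbba'
Walking through the string to find runs of a's:
  Run 1: positions 0-0 -> 'a'
  Run 2: positions 4-4 -> 'a'
  Run 3: positions 8-8 -> 'a'
Non-empty runs found: ['a', 'a', 'a']
Count: 3

3


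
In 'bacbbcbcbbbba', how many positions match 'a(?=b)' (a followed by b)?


Lookahead 'a(?=b)' matches 'a' only when followed by 'b'.
String: 'bacbbcbcbbbba'
Checking each position where char is 'a':
  pos 1: 'a' -> no (next='c')
Matching positions: []
Count: 0

0


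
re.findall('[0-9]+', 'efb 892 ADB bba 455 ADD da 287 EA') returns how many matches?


Pattern '[0-9]+' finds one or more digits.
Text: 'efb 892 ADB bba 455 ADD da 287 EA'
Scanning for matches:
  Match 1: '892'
  Match 2: '455'
  Match 3: '287'
Total matches: 3

3


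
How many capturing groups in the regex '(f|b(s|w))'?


To count capturing groups, count each '(' that starts a group.
Pattern: '(f|b(s|w))'
Walking through the pattern:
  Position 0: '(' -> group #1
  Position 4: '(' -> group #2
Total capturing groups: 2

2


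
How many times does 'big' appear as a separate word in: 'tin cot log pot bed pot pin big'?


Scanning each word for exact match 'big':
  Word 1: 'tin' -> no
  Word 2: 'cot' -> no
  Word 3: 'log' -> no
  Word 4: 'pot' -> no
  Word 5: 'bed' -> no
  Word 6: 'pot' -> no
  Word 7: 'pin' -> no
  Word 8: 'big' -> MATCH
Total matches: 1

1


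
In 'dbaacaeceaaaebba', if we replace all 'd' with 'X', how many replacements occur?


re.sub('d', 'X', text) replaces every occurrence of 'd' with 'X'.
Text: 'dbaacaeceaaaebba'
Scanning for 'd':
  pos 0: 'd' -> replacement #1
Total replacements: 1

1


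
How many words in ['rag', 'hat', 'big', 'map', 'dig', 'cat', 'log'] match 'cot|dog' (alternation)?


Alternation 'cot|dog' matches either 'cot' or 'dog'.
Checking each word:
  'rag' -> no
  'hat' -> no
  'big' -> no
  'map' -> no
  'dig' -> no
  'cat' -> no
  'log' -> no
Matches: []
Count: 0

0


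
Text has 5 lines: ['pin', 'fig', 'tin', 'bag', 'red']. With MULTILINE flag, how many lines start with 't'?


With MULTILINE flag, ^ matches the start of each line.
Lines: ['pin', 'fig', 'tin', 'bag', 'red']
Checking which lines start with 't':
  Line 1: 'pin' -> no
  Line 2: 'fig' -> no
  Line 3: 'tin' -> MATCH
  Line 4: 'bag' -> no
  Line 5: 'red' -> no
Matching lines: ['tin']
Count: 1

1


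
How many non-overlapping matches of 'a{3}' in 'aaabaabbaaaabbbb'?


Pattern 'a{3}' matches exactly 3 consecutive a's (greedy, non-overlapping).
String: 'aaabaabbaaaabbbb'
Scanning for runs of a's:
  Run at pos 0: 'aaa' (length 3) -> 1 match(es)
  Run at pos 4: 'aa' (length 2) -> 0 match(es)
  Run at pos 8: 'aaaa' (length 4) -> 1 match(es)
Matches found: ['aaa', 'aaa']
Total: 2

2


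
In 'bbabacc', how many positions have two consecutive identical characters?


Looking for consecutive identical characters in 'bbabacc':
  pos 0-1: 'b' vs 'b' -> MATCH ('bb')
  pos 1-2: 'b' vs 'a' -> different
  pos 2-3: 'a' vs 'b' -> different
  pos 3-4: 'b' vs 'a' -> different
  pos 4-5: 'a' vs 'c' -> different
  pos 5-6: 'c' vs 'c' -> MATCH ('cc')
Consecutive identical pairs: ['bb', 'cc']
Count: 2

2


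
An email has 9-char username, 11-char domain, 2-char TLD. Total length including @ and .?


An email address has format: username@domain.tld
Username length: 9
'@' character: 1
Domain length: 11
'.' character: 1
TLD length: 2
Total = 9 + 1 + 11 + 1 + 2 = 24

24


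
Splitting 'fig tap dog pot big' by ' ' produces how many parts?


Splitting by ' ' breaks the string at each occurrence of the separator.
Text: 'fig tap dog pot big'
Parts after split:
  Part 1: 'fig'
  Part 2: 'tap'
  Part 3: 'dog'
  Part 4: 'pot'
  Part 5: 'big'
Total parts: 5

5


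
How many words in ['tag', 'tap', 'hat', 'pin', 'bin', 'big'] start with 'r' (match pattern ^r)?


Pattern ^r anchors to start of word. Check which words begin with 'r':
  'tag' -> no
  'tap' -> no
  'hat' -> no
  'pin' -> no
  'bin' -> no
  'big' -> no
Matching words: []
Count: 0

0


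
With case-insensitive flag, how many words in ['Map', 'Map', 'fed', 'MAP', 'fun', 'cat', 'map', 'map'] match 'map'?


Case-insensitive matching: compare each word's lowercase form to 'map'.
  'Map' -> lower='map' -> MATCH
  'Map' -> lower='map' -> MATCH
  'fed' -> lower='fed' -> no
  'MAP' -> lower='map' -> MATCH
  'fun' -> lower='fun' -> no
  'cat' -> lower='cat' -> no
  'map' -> lower='map' -> MATCH
  'map' -> lower='map' -> MATCH
Matches: ['Map', 'Map', 'MAP', 'map', 'map']
Count: 5

5


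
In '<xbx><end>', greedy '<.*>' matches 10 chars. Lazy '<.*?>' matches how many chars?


Greedy '<.*>' tries to match as MUCH as possible.
Lazy '<.*?>' tries to match as LITTLE as possible.

String: '<xbx><end>'
Greedy '<.*>' starts at first '<' and extends to the LAST '>': '<xbx><end>' (10 chars)
Lazy '<.*?>' starts at first '<' and stops at the FIRST '>': '<xbx>' (5 chars)

5


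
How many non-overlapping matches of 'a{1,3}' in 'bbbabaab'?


Pattern 'a{1,3}' matches between 1 and 3 consecutive a's (greedy).
String: 'bbbabaab'
Finding runs of a's and applying greedy matching:
  Run at pos 3: 'a' (length 1)
  Run at pos 5: 'aa' (length 2)
Matches: ['a', 'aa']
Count: 2

2


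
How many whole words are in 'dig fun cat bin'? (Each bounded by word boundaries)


Word boundaries (\b) mark the start/end of each word.
Text: 'dig fun cat bin'
Splitting by whitespace:
  Word 1: 'dig'
  Word 2: 'fun'
  Word 3: 'cat'
  Word 4: 'bin'
Total whole words: 4

4


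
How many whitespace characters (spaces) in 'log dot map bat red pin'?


\s matches whitespace characters (spaces, tabs, etc.).
Text: 'log dot map bat red pin'
This text has 6 words separated by spaces.
Number of spaces = number of words - 1 = 6 - 1 = 5

5


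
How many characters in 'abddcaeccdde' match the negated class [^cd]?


Negated class [^cd] matches any char NOT in {c, d}
Scanning 'abddcaeccdde':
  pos 0: 'a' -> MATCH
  pos 1: 'b' -> MATCH
  pos 2: 'd' -> no (excluded)
  pos 3: 'd' -> no (excluded)
  pos 4: 'c' -> no (excluded)
  pos 5: 'a' -> MATCH
  pos 6: 'e' -> MATCH
  pos 7: 'c' -> no (excluded)
  pos 8: 'c' -> no (excluded)
  pos 9: 'd' -> no (excluded)
  pos 10: 'd' -> no (excluded)
  pos 11: 'e' -> MATCH
Total matches: 5

5


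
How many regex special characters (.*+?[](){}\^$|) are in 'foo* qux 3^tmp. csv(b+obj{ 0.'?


Regex special characters are: . * + ? [ ] ( ) { } \ ^ $ |
Scanning 'foo* qux 3^tmp. csv(b+obj{ 0.':
  pos 3: '*' -> SPECIAL
  pos 10: '^' -> SPECIAL
  pos 14: '.' -> SPECIAL
  pos 19: '(' -> SPECIAL
  pos 21: '+' -> SPECIAL
  pos 25: '{' -> SPECIAL
  pos 28: '.' -> SPECIAL
Special chars found: ['*', '^', '.', '(', '+', '{', '.']
Total: 7

7


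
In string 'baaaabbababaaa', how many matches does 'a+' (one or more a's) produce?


Pattern 'a+' matches one or more consecutive a's.
String: 'baaaabbababaaa'
Scanning for runs of a:
  Match 1: 'aaaa' (length 4)
  Match 2: 'a' (length 1)
  Match 3: 'a' (length 1)
  Match 4: 'aaa' (length 3)
Total matches: 4

4


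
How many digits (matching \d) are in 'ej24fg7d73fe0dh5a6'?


\d matches any digit 0-9.
Scanning 'ej24fg7d73fe0dh5a6':
  pos 2: '2' -> DIGIT
  pos 3: '4' -> DIGIT
  pos 6: '7' -> DIGIT
  pos 8: '7' -> DIGIT
  pos 9: '3' -> DIGIT
  pos 12: '0' -> DIGIT
  pos 15: '5' -> DIGIT
  pos 17: '6' -> DIGIT
Digits found: ['2', '4', '7', '7', '3', '0', '5', '6']
Total: 8

8


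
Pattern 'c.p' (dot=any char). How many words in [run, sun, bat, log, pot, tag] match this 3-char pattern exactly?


Pattern 'c.p' means: starts with 'c', any single char, ends with 'p'.
Checking each word (must be exactly 3 chars):
  'run' (len=3): no
  'sun' (len=3): no
  'bat' (len=3): no
  'log' (len=3): no
  'pot' (len=3): no
  'tag' (len=3): no
Matching words: []
Total: 0

0


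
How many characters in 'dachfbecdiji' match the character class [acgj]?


Character class [acgj] matches any of: {a, c, g, j}
Scanning string 'dachfbecdiji' character by character:
  pos 0: 'd' -> no
  pos 1: 'a' -> MATCH
  pos 2: 'c' -> MATCH
  pos 3: 'h' -> no
  pos 4: 'f' -> no
  pos 5: 'b' -> no
  pos 6: 'e' -> no
  pos 7: 'c' -> MATCH
  pos 8: 'd' -> no
  pos 9: 'i' -> no
  pos 10: 'j' -> MATCH
  pos 11: 'i' -> no
Total matches: 4

4


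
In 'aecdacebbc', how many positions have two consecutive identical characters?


Looking for consecutive identical characters in 'aecdacebbc':
  pos 0-1: 'a' vs 'e' -> different
  pos 1-2: 'e' vs 'c' -> different
  pos 2-3: 'c' vs 'd' -> different
  pos 3-4: 'd' vs 'a' -> different
  pos 4-5: 'a' vs 'c' -> different
  pos 5-6: 'c' vs 'e' -> different
  pos 6-7: 'e' vs 'b' -> different
  pos 7-8: 'b' vs 'b' -> MATCH ('bb')
  pos 8-9: 'b' vs 'c' -> different
Consecutive identical pairs: ['bb']
Count: 1

1


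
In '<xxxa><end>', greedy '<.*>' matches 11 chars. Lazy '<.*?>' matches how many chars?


Greedy '<.*>' tries to match as MUCH as possible.
Lazy '<.*?>' tries to match as LITTLE as possible.

String: '<xxxa><end>'
Greedy '<.*>' starts at first '<' and extends to the LAST '>': '<xxxa><end>' (11 chars)
Lazy '<.*?>' starts at first '<' and stops at the FIRST '>': '<xxxa>' (6 chars)

6


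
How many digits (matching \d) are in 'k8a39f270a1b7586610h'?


\d matches any digit 0-9.
Scanning 'k8a39f270a1b7586610h':
  pos 1: '8' -> DIGIT
  pos 3: '3' -> DIGIT
  pos 4: '9' -> DIGIT
  pos 6: '2' -> DIGIT
  pos 7: '7' -> DIGIT
  pos 8: '0' -> DIGIT
  pos 10: '1' -> DIGIT
  pos 12: '7' -> DIGIT
  pos 13: '5' -> DIGIT
  pos 14: '8' -> DIGIT
  pos 15: '6' -> DIGIT
  pos 16: '6' -> DIGIT
  pos 17: '1' -> DIGIT
  pos 18: '0' -> DIGIT
Digits found: ['8', '3', '9', '2', '7', '0', '1', '7', '5', '8', '6', '6', '1', '0']
Total: 14

14


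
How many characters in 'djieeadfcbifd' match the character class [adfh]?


Character class [adfh] matches any of: {a, d, f, h}
Scanning string 'djieeadfcbifd' character by character:
  pos 0: 'd' -> MATCH
  pos 1: 'j' -> no
  pos 2: 'i' -> no
  pos 3: 'e' -> no
  pos 4: 'e' -> no
  pos 5: 'a' -> MATCH
  pos 6: 'd' -> MATCH
  pos 7: 'f' -> MATCH
  pos 8: 'c' -> no
  pos 9: 'b' -> no
  pos 10: 'i' -> no
  pos 11: 'f' -> MATCH
  pos 12: 'd' -> MATCH
Total matches: 6

6


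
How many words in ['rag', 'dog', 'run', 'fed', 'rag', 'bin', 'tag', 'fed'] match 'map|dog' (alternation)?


Alternation 'map|dog' matches either 'map' or 'dog'.
Checking each word:
  'rag' -> no
  'dog' -> MATCH
  'run' -> no
  'fed' -> no
  'rag' -> no
  'bin' -> no
  'tag' -> no
  'fed' -> no
Matches: ['dog']
Count: 1

1


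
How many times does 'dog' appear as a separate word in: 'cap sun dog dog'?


Scanning each word for exact match 'dog':
  Word 1: 'cap' -> no
  Word 2: 'sun' -> no
  Word 3: 'dog' -> MATCH
  Word 4: 'dog' -> MATCH
Total matches: 2

2


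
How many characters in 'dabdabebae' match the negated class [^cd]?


Negated class [^cd] matches any char NOT in {c, d}
Scanning 'dabdabebae':
  pos 0: 'd' -> no (excluded)
  pos 1: 'a' -> MATCH
  pos 2: 'b' -> MATCH
  pos 3: 'd' -> no (excluded)
  pos 4: 'a' -> MATCH
  pos 5: 'b' -> MATCH
  pos 6: 'e' -> MATCH
  pos 7: 'b' -> MATCH
  pos 8: 'a' -> MATCH
  pos 9: 'e' -> MATCH
Total matches: 8

8


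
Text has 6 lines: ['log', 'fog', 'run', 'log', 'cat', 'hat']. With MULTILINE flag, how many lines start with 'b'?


With MULTILINE flag, ^ matches the start of each line.
Lines: ['log', 'fog', 'run', 'log', 'cat', 'hat']
Checking which lines start with 'b':
  Line 1: 'log' -> no
  Line 2: 'fog' -> no
  Line 3: 'run' -> no
  Line 4: 'log' -> no
  Line 5: 'cat' -> no
  Line 6: 'hat' -> no
Matching lines: []
Count: 0

0


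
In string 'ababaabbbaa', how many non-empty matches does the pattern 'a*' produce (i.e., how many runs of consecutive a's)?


Pattern 'a*' matches zero or more a's. We want non-empty runs of consecutive a's.
String: 'ababaabbbaa'
Walking through the string to find runs of a's:
  Run 1: positions 0-0 -> 'a'
  Run 2: positions 2-2 -> 'a'
  Run 3: positions 4-5 -> 'aa'
  Run 4: positions 9-10 -> 'aa'
Non-empty runs found: ['a', 'a', 'aa', 'aa']
Count: 4

4


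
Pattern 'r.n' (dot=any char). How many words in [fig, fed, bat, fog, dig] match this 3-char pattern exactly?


Pattern 'r.n' means: starts with 'r', any single char, ends with 'n'.
Checking each word (must be exactly 3 chars):
  'fig' (len=3): no
  'fed' (len=3): no
  'bat' (len=3): no
  'fog' (len=3): no
  'dig' (len=3): no
Matching words: []
Total: 0

0


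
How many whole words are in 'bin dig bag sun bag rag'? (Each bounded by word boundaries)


Word boundaries (\b) mark the start/end of each word.
Text: 'bin dig bag sun bag rag'
Splitting by whitespace:
  Word 1: 'bin'
  Word 2: 'dig'
  Word 3: 'bag'
  Word 4: 'sun'
  Word 5: 'bag'
  Word 6: 'rag'
Total whole words: 6

6


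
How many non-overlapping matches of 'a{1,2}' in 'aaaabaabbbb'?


Pattern 'a{1,2}' matches between 1 and 2 consecutive a's (greedy).
String: 'aaaabaabbbb'
Finding runs of a's and applying greedy matching:
  Run at pos 0: 'aaaa' (length 4)
  Run at pos 5: 'aa' (length 2)
Matches: ['aa', 'aa', 'aa']
Count: 3

3


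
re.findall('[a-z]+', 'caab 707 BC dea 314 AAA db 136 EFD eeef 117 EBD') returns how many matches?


Pattern '[a-z]+' finds one or more lowercase letters.
Text: 'caab 707 BC dea 314 AAA db 136 EFD eeef 117 EBD'
Scanning for matches:
  Match 1: 'caab'
  Match 2: 'dea'
  Match 3: 'db'
  Match 4: 'eeef'
Total matches: 4

4


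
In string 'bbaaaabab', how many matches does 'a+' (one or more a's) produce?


Pattern 'a+' matches one or more consecutive a's.
String: 'bbaaaabab'
Scanning for runs of a:
  Match 1: 'aaaa' (length 4)
  Match 2: 'a' (length 1)
Total matches: 2

2


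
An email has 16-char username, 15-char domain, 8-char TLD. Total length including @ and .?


An email address has format: username@domain.tld
Username length: 16
'@' character: 1
Domain length: 15
'.' character: 1
TLD length: 8
Total = 16 + 1 + 15 + 1 + 8 = 41

41


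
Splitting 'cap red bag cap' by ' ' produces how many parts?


Splitting by ' ' breaks the string at each occurrence of the separator.
Text: 'cap red bag cap'
Parts after split:
  Part 1: 'cap'
  Part 2: 'red'
  Part 3: 'bag'
  Part 4: 'cap'
Total parts: 4

4


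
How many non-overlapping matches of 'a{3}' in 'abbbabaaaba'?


Pattern 'a{3}' matches exactly 3 consecutive a's (greedy, non-overlapping).
String: 'abbbabaaaba'
Scanning for runs of a's:
  Run at pos 0: 'a' (length 1) -> 0 match(es)
  Run at pos 4: 'a' (length 1) -> 0 match(es)
  Run at pos 6: 'aaa' (length 3) -> 1 match(es)
  Run at pos 10: 'a' (length 1) -> 0 match(es)
Matches found: ['aaa']
Total: 1

1


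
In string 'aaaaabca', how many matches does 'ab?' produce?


Pattern 'ab?' matches 'a' optionally followed by 'b'.
String: 'aaaaabca'
Scanning left to right for 'a' then checking next char:
  Match 1: 'a' (a not followed by b)
  Match 2: 'a' (a not followed by b)
  Match 3: 'a' (a not followed by b)
  Match 4: 'a' (a not followed by b)
  Match 5: 'ab' (a followed by b)
  Match 6: 'a' (a not followed by b)
Total matches: 6

6


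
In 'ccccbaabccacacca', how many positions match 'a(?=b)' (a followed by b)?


Lookahead 'a(?=b)' matches 'a' only when followed by 'b'.
String: 'ccccbaabccacacca'
Checking each position where char is 'a':
  pos 5: 'a' -> no (next='a')
  pos 6: 'a' -> MATCH (next='b')
  pos 10: 'a' -> no (next='c')
  pos 12: 'a' -> no (next='c')
Matching positions: [6]
Count: 1

1


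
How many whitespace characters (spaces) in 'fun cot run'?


\s matches whitespace characters (spaces, tabs, etc.).
Text: 'fun cot run'
This text has 3 words separated by spaces.
Number of spaces = number of words - 1 = 3 - 1 = 2

2


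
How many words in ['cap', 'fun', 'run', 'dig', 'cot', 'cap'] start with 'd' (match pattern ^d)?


Pattern ^d anchors to start of word. Check which words begin with 'd':
  'cap' -> no
  'fun' -> no
  'run' -> no
  'dig' -> MATCH (starts with 'd')
  'cot' -> no
  'cap' -> no
Matching words: ['dig']
Count: 1

1


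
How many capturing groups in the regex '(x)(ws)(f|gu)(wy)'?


To count capturing groups, count each '(' that starts a group.
Pattern: '(x)(ws)(f|gu)(wy)'
Walking through the pattern:
  Position 0: '(' -> group #1
  Position 3: '(' -> group #2
  Position 7: '(' -> group #3
  Position 13: '(' -> group #4
Total capturing groups: 4

4


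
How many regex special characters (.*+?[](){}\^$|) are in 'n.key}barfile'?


Regex special characters are: . * + ? [ ] ( ) { } \ ^ $ |
Scanning 'n.key}barfile':
  pos 1: '.' -> SPECIAL
  pos 5: '}' -> SPECIAL
Special chars found: ['.', '}']
Total: 2

2


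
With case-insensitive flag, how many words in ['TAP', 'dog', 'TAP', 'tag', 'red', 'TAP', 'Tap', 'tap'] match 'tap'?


Case-insensitive matching: compare each word's lowercase form to 'tap'.
  'TAP' -> lower='tap' -> MATCH
  'dog' -> lower='dog' -> no
  'TAP' -> lower='tap' -> MATCH
  'tag' -> lower='tag' -> no
  'red' -> lower='red' -> no
  'TAP' -> lower='tap' -> MATCH
  'Tap' -> lower='tap' -> MATCH
  'tap' -> lower='tap' -> MATCH
Matches: ['TAP', 'TAP', 'TAP', 'Tap', 'tap']
Count: 5

5


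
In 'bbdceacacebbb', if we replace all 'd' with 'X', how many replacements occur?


re.sub('d', 'X', text) replaces every occurrence of 'd' with 'X'.
Text: 'bbdceacacebbb'
Scanning for 'd':
  pos 2: 'd' -> replacement #1
Total replacements: 1

1


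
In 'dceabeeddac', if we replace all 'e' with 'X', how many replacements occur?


re.sub('e', 'X', text) replaces every occurrence of 'e' with 'X'.
Text: 'dceabeeddac'
Scanning for 'e':
  pos 2: 'e' -> replacement #1
  pos 5: 'e' -> replacement #2
  pos 6: 'e' -> replacement #3
Total replacements: 3

3


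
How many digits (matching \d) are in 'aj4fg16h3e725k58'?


\d matches any digit 0-9.
Scanning 'aj4fg16h3e725k58':
  pos 2: '4' -> DIGIT
  pos 5: '1' -> DIGIT
  pos 6: '6' -> DIGIT
  pos 8: '3' -> DIGIT
  pos 10: '7' -> DIGIT
  pos 11: '2' -> DIGIT
  pos 12: '5' -> DIGIT
  pos 14: '5' -> DIGIT
  pos 15: '8' -> DIGIT
Digits found: ['4', '1', '6', '3', '7', '2', '5', '5', '8']
Total: 9

9


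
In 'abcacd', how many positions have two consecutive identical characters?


Looking for consecutive identical characters in 'abcacd':
  pos 0-1: 'a' vs 'b' -> different
  pos 1-2: 'b' vs 'c' -> different
  pos 2-3: 'c' vs 'a' -> different
  pos 3-4: 'a' vs 'c' -> different
  pos 4-5: 'c' vs 'd' -> different
Consecutive identical pairs: []
Count: 0

0


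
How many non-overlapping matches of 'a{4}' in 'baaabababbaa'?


Pattern 'a{4}' matches exactly 4 consecutive a's (greedy, non-overlapping).
String: 'baaabababbaa'
Scanning for runs of a's:
  Run at pos 1: 'aaa' (length 3) -> 0 match(es)
  Run at pos 5: 'a' (length 1) -> 0 match(es)
  Run at pos 7: 'a' (length 1) -> 0 match(es)
  Run at pos 10: 'aa' (length 2) -> 0 match(es)
Matches found: []
Total: 0

0


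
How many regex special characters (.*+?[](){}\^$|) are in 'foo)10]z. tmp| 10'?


Regex special characters are: . * + ? [ ] ( ) { } \ ^ $ |
Scanning 'foo)10]z. tmp| 10':
  pos 3: ')' -> SPECIAL
  pos 6: ']' -> SPECIAL
  pos 8: '.' -> SPECIAL
  pos 13: '|' -> SPECIAL
Special chars found: [')', ']', '.', '|']
Total: 4

4
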